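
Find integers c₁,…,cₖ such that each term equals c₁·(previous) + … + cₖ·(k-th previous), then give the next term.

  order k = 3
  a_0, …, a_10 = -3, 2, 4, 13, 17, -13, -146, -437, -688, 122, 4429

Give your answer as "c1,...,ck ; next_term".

3,-4,-3 ; 14863

  a_3 = 3·4 + -4·2 + -3·-3 = 13
  a_4 = 3·13 + -4·4 + -3·2 = 17
  a_5 = 3·17 + -4·13 + -3·4 = -13
  a_6 = 3·-13 + -4·17 + -3·13 = -146
  a_7 = 3·-146 + -4·-13 + -3·17 = -437
  a_8 = 3·-437 + -4·-146 + -3·-13 = -688
  a_9 = 3·-688 + -4·-437 + -3·-146 = 122
  a_10 = 3·122 + -4·-688 + -3·-437 = 4429
  a_11 = 3·4429 + -4·122 + -3·-688 = 14863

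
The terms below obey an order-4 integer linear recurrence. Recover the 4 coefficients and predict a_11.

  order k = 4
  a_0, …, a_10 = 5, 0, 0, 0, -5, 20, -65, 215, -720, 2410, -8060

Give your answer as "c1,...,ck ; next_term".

  a_4 = -4·0 + -3·0 + -3·0 + -1·5 = -5
  a_5 = -4·-5 + -3·0 + -3·0 + -1·0 = 20
  a_6 = -4·20 + -3·-5 + -3·0 + -1·0 = -65
  a_7 = -4·-65 + -3·20 + -3·-5 + -1·0 = 215
  a_8 = -4·215 + -3·-65 + -3·20 + -1·-5 = -720
  a_9 = -4·-720 + -3·215 + -3·-65 + -1·20 = 2410
  a_10 = -4·2410 + -3·-720 + -3·215 + -1·-65 = -8060
  a_11 = -4·-8060 + -3·2410 + -3·-720 + -1·215 = 26955

-4,-3,-3,-1 ; 26955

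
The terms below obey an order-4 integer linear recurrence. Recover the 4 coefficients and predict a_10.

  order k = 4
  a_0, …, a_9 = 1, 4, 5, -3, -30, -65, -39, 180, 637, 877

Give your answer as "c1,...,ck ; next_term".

  a_4 = 2·-3 + -3·5 + -2·4 + -1·1 = -30
  a_5 = 2·-30 + -3·-3 + -2·5 + -1·4 = -65
  a_6 = 2·-65 + -3·-30 + -2·-3 + -1·5 = -39
  a_7 = 2·-39 + -3·-65 + -2·-30 + -1·-3 = 180
  a_8 = 2·180 + -3·-39 + -2·-65 + -1·-30 = 637
  a_9 = 2·637 + -3·180 + -2·-39 + -1·-65 = 877
  a_10 = 2·877 + -3·637 + -2·180 + -1·-39 = -478

2,-3,-2,-1 ; -478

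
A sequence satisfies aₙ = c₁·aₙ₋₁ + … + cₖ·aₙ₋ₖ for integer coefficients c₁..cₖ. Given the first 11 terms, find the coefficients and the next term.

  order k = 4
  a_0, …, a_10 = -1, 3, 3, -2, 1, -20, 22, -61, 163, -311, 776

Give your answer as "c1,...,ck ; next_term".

-1,2,-3,-2 ; -1765

  a_4 = -1·-2 + 2·3 + -3·3 + -2·-1 = 1
  a_5 = -1·1 + 2·-2 + -3·3 + -2·3 = -20
  a_6 = -1·-20 + 2·1 + -3·-2 + -2·3 = 22
  a_7 = -1·22 + 2·-20 + -3·1 + -2·-2 = -61
  a_8 = -1·-61 + 2·22 + -3·-20 + -2·1 = 163
  a_9 = -1·163 + 2·-61 + -3·22 + -2·-20 = -311
  a_10 = -1·-311 + 2·163 + -3·-61 + -2·22 = 776
  a_11 = -1·776 + 2·-311 + -3·163 + -2·-61 = -1765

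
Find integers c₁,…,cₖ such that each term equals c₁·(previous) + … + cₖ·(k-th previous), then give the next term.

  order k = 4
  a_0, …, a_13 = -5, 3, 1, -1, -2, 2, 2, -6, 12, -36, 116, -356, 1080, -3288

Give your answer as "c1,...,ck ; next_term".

-4,-4,-4,-2 ; 10024

  a_4 = -4·-1 + -4·1 + -4·3 + -2·-5 = -2
  a_5 = -4·-2 + -4·-1 + -4·1 + -2·3 = 2
  a_6 = -4·2 + -4·-2 + -4·-1 + -2·1 = 2
  a_7 = -4·2 + -4·2 + -4·-2 + -2·-1 = -6
  a_8 = -4·-6 + -4·2 + -4·2 + -2·-2 = 12
  a_9 = -4·12 + -4·-6 + -4·2 + -2·2 = -36
  a_10 = -4·-36 + -4·12 + -4·-6 + -2·2 = 116
  a_11 = -4·116 + -4·-36 + -4·12 + -2·-6 = -356
  a_12 = -4·-356 + -4·116 + -4·-36 + -2·12 = 1080
  a_13 = -4·1080 + -4·-356 + -4·116 + -2·-36 = -3288
  a_14 = -4·-3288 + -4·1080 + -4·-356 + -2·116 = 10024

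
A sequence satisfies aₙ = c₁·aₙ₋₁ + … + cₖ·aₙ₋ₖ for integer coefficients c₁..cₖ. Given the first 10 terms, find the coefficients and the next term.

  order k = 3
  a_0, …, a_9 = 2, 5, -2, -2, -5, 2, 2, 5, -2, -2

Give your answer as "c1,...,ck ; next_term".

  a_3 = 0·-2 + 0·5 + -1·2 = -2
  a_4 = 0·-2 + 0·-2 + -1·5 = -5
  a_5 = 0·-5 + 0·-2 + -1·-2 = 2
  a_6 = 0·2 + 0·-5 + -1·-2 = 2
  a_7 = 0·2 + 0·2 + -1·-5 = 5
  a_8 = 0·5 + 0·2 + -1·2 = -2
  a_9 = 0·-2 + 0·5 + -1·2 = -2
  a_10 = 0·-2 + 0·-2 + -1·5 = -5

0,0,-1 ; -5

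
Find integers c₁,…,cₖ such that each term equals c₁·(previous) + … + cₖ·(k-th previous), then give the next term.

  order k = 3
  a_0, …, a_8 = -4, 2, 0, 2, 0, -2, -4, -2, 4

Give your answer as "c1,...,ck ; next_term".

1,-1,-1 ; 10

  a_3 = 1·0 + -1·2 + -1·-4 = 2
  a_4 = 1·2 + -1·0 + -1·2 = 0
  a_5 = 1·0 + -1·2 + -1·0 = -2
  a_6 = 1·-2 + -1·0 + -1·2 = -4
  a_7 = 1·-4 + -1·-2 + -1·0 = -2
  a_8 = 1·-2 + -1·-4 + -1·-2 = 4
  a_9 = 1·4 + -1·-2 + -1·-4 = 10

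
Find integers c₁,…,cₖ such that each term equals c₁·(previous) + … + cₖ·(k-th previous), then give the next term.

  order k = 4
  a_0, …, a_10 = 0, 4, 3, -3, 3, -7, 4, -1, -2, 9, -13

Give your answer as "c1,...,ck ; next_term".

  a_4 = -1·-3 + 0·3 + 0·4 + -1·0 = 3
  a_5 = -1·3 + 0·-3 + 0·3 + -1·4 = -7
  a_6 = -1·-7 + 0·3 + 0·-3 + -1·3 = 4
  a_7 = -1·4 + 0·-7 + 0·3 + -1·-3 = -1
  a_8 = -1·-1 + 0·4 + 0·-7 + -1·3 = -2
  a_9 = -1·-2 + 0·-1 + 0·4 + -1·-7 = 9
  a_10 = -1·9 + 0·-2 + 0·-1 + -1·4 = -13
  a_11 = -1·-13 + 0·9 + 0·-2 + -1·-1 = 14

-1,0,0,-1 ; 14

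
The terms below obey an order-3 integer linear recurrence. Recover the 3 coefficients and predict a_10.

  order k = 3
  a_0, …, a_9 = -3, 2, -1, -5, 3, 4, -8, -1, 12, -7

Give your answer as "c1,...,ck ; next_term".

0,-1,1 ; -13

  a_3 = 0·-1 + -1·2 + 1·-3 = -5
  a_4 = 0·-5 + -1·-1 + 1·2 = 3
  a_5 = 0·3 + -1·-5 + 1·-1 = 4
  a_6 = 0·4 + -1·3 + 1·-5 = -8
  a_7 = 0·-8 + -1·4 + 1·3 = -1
  a_8 = 0·-1 + -1·-8 + 1·4 = 12
  a_9 = 0·12 + -1·-1 + 1·-8 = -7
  a_10 = 0·-7 + -1·12 + 1·-1 = -13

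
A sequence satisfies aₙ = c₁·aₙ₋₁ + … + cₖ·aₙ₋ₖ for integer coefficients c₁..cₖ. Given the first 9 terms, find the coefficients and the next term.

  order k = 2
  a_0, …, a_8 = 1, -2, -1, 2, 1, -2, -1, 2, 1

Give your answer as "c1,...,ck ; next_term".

0,-1 ; -2

  a_2 = 0·-2 + -1·1 = -1
  a_3 = 0·-1 + -1·-2 = 2
  a_4 = 0·2 + -1·-1 = 1
  a_5 = 0·1 + -1·2 = -2
  a_6 = 0·-2 + -1·1 = -1
  a_7 = 0·-1 + -1·-2 = 2
  a_8 = 0·2 + -1·-1 = 1
  a_9 = 0·1 + -1·2 = -2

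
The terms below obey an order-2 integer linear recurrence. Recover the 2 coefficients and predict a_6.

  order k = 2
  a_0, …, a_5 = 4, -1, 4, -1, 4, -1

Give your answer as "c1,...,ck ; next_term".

  a_2 = 0·-1 + 1·4 = 4
  a_3 = 0·4 + 1·-1 = -1
  a_4 = 0·-1 + 1·4 = 4
  a_5 = 0·4 + 1·-1 = -1
  a_6 = 0·-1 + 1·4 = 4

0,1 ; 4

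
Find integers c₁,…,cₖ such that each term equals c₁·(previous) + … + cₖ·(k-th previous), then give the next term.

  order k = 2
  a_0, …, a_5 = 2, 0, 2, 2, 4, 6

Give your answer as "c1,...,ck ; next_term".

1,1 ; 10

  a_2 = 1·0 + 1·2 = 2
  a_3 = 1·2 + 1·0 = 2
  a_4 = 1·2 + 1·2 = 4
  a_5 = 1·4 + 1·2 = 6
  a_6 = 1·6 + 1·4 = 10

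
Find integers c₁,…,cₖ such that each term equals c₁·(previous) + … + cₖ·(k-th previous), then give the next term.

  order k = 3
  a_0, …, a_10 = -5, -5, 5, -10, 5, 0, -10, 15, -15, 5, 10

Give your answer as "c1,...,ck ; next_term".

-1,0,1 ; -25

  a_3 = -1·5 + 0·-5 + 1·-5 = -10
  a_4 = -1·-10 + 0·5 + 1·-5 = 5
  a_5 = -1·5 + 0·-10 + 1·5 = 0
  a_6 = -1·0 + 0·5 + 1·-10 = -10
  a_7 = -1·-10 + 0·0 + 1·5 = 15
  a_8 = -1·15 + 0·-10 + 1·0 = -15
  a_9 = -1·-15 + 0·15 + 1·-10 = 5
  a_10 = -1·5 + 0·-15 + 1·15 = 10
  a_11 = -1·10 + 0·5 + 1·-15 = -25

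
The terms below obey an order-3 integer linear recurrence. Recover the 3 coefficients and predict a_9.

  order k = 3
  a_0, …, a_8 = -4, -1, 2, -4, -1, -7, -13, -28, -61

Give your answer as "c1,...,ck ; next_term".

  a_3 = 1·2 + 2·-1 + 1·-4 = -4
  a_4 = 1·-4 + 2·2 + 1·-1 = -1
  a_5 = 1·-1 + 2·-4 + 1·2 = -7
  a_6 = 1·-7 + 2·-1 + 1·-4 = -13
  a_7 = 1·-13 + 2·-7 + 1·-1 = -28
  a_8 = 1·-28 + 2·-13 + 1·-7 = -61
  a_9 = 1·-61 + 2·-28 + 1·-13 = -130

1,2,1 ; -130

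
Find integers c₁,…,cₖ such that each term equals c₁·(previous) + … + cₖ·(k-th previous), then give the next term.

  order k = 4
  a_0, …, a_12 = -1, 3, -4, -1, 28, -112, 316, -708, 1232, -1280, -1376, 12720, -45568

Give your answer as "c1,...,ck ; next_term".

-4,-4,4,4 ; 120768

  a_4 = -4·-1 + -4·-4 + 4·3 + 4·-1 = 28
  a_5 = -4·28 + -4·-1 + 4·-4 + 4·3 = -112
  a_6 = -4·-112 + -4·28 + 4·-1 + 4·-4 = 316
  a_7 = -4·316 + -4·-112 + 4·28 + 4·-1 = -708
  a_8 = -4·-708 + -4·316 + 4·-112 + 4·28 = 1232
  a_9 = -4·1232 + -4·-708 + 4·316 + 4·-112 = -1280
  a_10 = -4·-1280 + -4·1232 + 4·-708 + 4·316 = -1376
  a_11 = -4·-1376 + -4·-1280 + 4·1232 + 4·-708 = 12720
  a_12 = -4·12720 + -4·-1376 + 4·-1280 + 4·1232 = -45568
  a_13 = -4·-45568 + -4·12720 + 4·-1376 + 4·-1280 = 120768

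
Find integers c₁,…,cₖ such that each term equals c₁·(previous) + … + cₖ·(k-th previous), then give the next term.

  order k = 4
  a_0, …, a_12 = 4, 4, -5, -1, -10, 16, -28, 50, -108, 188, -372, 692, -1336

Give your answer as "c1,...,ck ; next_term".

0,2,-2,2 ; 2504

  a_4 = 0·-1 + 2·-5 + -2·4 + 2·4 = -10
  a_5 = 0·-10 + 2·-1 + -2·-5 + 2·4 = 16
  a_6 = 0·16 + 2·-10 + -2·-1 + 2·-5 = -28
  a_7 = 0·-28 + 2·16 + -2·-10 + 2·-1 = 50
  a_8 = 0·50 + 2·-28 + -2·16 + 2·-10 = -108
  a_9 = 0·-108 + 2·50 + -2·-28 + 2·16 = 188
  a_10 = 0·188 + 2·-108 + -2·50 + 2·-28 = -372
  a_11 = 0·-372 + 2·188 + -2·-108 + 2·50 = 692
  a_12 = 0·692 + 2·-372 + -2·188 + 2·-108 = -1336
  a_13 = 0·-1336 + 2·692 + -2·-372 + 2·188 = 2504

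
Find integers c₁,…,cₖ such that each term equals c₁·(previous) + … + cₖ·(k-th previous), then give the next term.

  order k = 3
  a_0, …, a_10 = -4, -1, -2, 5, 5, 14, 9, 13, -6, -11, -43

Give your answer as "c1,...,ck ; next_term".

  a_3 = 1·-2 + 1·-1 + -2·-4 = 5
  a_4 = 1·5 + 1·-2 + -2·-1 = 5
  a_5 = 1·5 + 1·5 + -2·-2 = 14
  a_6 = 1·14 + 1·5 + -2·5 = 9
  a_7 = 1·9 + 1·14 + -2·5 = 13
  a_8 = 1·13 + 1·9 + -2·14 = -6
  a_9 = 1·-6 + 1·13 + -2·9 = -11
  a_10 = 1·-11 + 1·-6 + -2·13 = -43
  a_11 = 1·-43 + 1·-11 + -2·-6 = -42

1,1,-2 ; -42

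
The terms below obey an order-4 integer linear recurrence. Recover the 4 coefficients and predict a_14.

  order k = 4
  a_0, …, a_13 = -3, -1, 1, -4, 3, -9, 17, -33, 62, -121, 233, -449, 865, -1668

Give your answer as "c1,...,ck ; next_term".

-1,1,-1,1 ; 3215

  a_4 = -1·-4 + 1·1 + -1·-1 + 1·-3 = 3
  a_5 = -1·3 + 1·-4 + -1·1 + 1·-1 = -9
  a_6 = -1·-9 + 1·3 + -1·-4 + 1·1 = 17
  a_7 = -1·17 + 1·-9 + -1·3 + 1·-4 = -33
  a_8 = -1·-33 + 1·17 + -1·-9 + 1·3 = 62
  a_9 = -1·62 + 1·-33 + -1·17 + 1·-9 = -121
  a_10 = -1·-121 + 1·62 + -1·-33 + 1·17 = 233
  a_11 = -1·233 + 1·-121 + -1·62 + 1·-33 = -449
  a_12 = -1·-449 + 1·233 + -1·-121 + 1·62 = 865
  a_13 = -1·865 + 1·-449 + -1·233 + 1·-121 = -1668
  a_14 = -1·-1668 + 1·865 + -1·-449 + 1·233 = 3215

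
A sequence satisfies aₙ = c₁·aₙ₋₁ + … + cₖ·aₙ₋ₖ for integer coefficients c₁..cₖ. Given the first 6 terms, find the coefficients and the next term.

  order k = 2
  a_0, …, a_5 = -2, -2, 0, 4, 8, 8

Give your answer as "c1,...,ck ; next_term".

2,-2 ; 0

  a_2 = 2·-2 + -2·-2 = 0
  a_3 = 2·0 + -2·-2 = 4
  a_4 = 2·4 + -2·0 = 8
  a_5 = 2·8 + -2·4 = 8
  a_6 = 2·8 + -2·8 = 0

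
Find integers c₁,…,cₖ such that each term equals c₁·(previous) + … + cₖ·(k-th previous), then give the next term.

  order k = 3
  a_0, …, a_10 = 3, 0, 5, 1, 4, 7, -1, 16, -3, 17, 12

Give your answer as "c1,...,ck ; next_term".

-1,1,2 ; -1

  a_3 = -1·5 + 1·0 + 2·3 = 1
  a_4 = -1·1 + 1·5 + 2·0 = 4
  a_5 = -1·4 + 1·1 + 2·5 = 7
  a_6 = -1·7 + 1·4 + 2·1 = -1
  a_7 = -1·-1 + 1·7 + 2·4 = 16
  a_8 = -1·16 + 1·-1 + 2·7 = -3
  a_9 = -1·-3 + 1·16 + 2·-1 = 17
  a_10 = -1·17 + 1·-3 + 2·16 = 12
  a_11 = -1·12 + 1·17 + 2·-3 = -1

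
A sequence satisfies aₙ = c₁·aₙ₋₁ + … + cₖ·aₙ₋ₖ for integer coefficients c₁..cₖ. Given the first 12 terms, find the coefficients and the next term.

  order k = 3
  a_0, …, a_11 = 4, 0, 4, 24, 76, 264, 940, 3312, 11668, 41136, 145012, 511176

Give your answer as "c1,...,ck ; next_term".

3,1,3 ; 1801948

  a_3 = 3·4 + 1·0 + 3·4 = 24
  a_4 = 3·24 + 1·4 + 3·0 = 76
  a_5 = 3·76 + 1·24 + 3·4 = 264
  a_6 = 3·264 + 1·76 + 3·24 = 940
  a_7 = 3·940 + 1·264 + 3·76 = 3312
  a_8 = 3·3312 + 1·940 + 3·264 = 11668
  a_9 = 3·11668 + 1·3312 + 3·940 = 41136
  a_10 = 3·41136 + 1·11668 + 3·3312 = 145012
  a_11 = 3·145012 + 1·41136 + 3·11668 = 511176
  a_12 = 3·511176 + 1·145012 + 3·41136 = 1801948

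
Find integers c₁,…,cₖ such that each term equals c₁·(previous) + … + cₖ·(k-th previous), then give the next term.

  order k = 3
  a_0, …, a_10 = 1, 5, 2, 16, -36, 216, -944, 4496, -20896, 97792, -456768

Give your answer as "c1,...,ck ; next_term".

  a_3 = -4·2 + 4·5 + 4·1 = 16
  a_4 = -4·16 + 4·2 + 4·5 = -36
  a_5 = -4·-36 + 4·16 + 4·2 = 216
  a_6 = -4·216 + 4·-36 + 4·16 = -944
  a_7 = -4·-944 + 4·216 + 4·-36 = 4496
  a_8 = -4·4496 + 4·-944 + 4·216 = -20896
  a_9 = -4·-20896 + 4·4496 + 4·-944 = 97792
  a_10 = -4·97792 + 4·-20896 + 4·4496 = -456768
  a_11 = -4·-456768 + 4·97792 + 4·-20896 = 2134656

-4,4,4 ; 2134656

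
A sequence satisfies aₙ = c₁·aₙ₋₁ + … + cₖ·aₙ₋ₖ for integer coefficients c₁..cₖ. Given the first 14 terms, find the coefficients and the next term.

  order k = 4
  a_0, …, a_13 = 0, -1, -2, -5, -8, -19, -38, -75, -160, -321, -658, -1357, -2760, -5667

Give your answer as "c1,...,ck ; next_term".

0,2,4,1 ; -11606

  a_4 = 0·-5 + 2·-2 + 4·-1 + 1·0 = -8
  a_5 = 0·-8 + 2·-5 + 4·-2 + 1·-1 = -19
  a_6 = 0·-19 + 2·-8 + 4·-5 + 1·-2 = -38
  a_7 = 0·-38 + 2·-19 + 4·-8 + 1·-5 = -75
  a_8 = 0·-75 + 2·-38 + 4·-19 + 1·-8 = -160
  a_9 = 0·-160 + 2·-75 + 4·-38 + 1·-19 = -321
  a_10 = 0·-321 + 2·-160 + 4·-75 + 1·-38 = -658
  a_11 = 0·-658 + 2·-321 + 4·-160 + 1·-75 = -1357
  a_12 = 0·-1357 + 2·-658 + 4·-321 + 1·-160 = -2760
  a_13 = 0·-2760 + 2·-1357 + 4·-658 + 1·-321 = -5667
  a_14 = 0·-5667 + 2·-2760 + 4·-1357 + 1·-658 = -11606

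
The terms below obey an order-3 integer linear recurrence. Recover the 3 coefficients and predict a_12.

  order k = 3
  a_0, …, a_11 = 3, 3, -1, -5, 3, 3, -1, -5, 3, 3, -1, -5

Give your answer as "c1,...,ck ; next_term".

-1,-1,-1 ; 3

  a_3 = -1·-1 + -1·3 + -1·3 = -5
  a_4 = -1·-5 + -1·-1 + -1·3 = 3
  a_5 = -1·3 + -1·-5 + -1·-1 = 3
  a_6 = -1·3 + -1·3 + -1·-5 = -1
  a_7 = -1·-1 + -1·3 + -1·3 = -5
  a_8 = -1·-5 + -1·-1 + -1·3 = 3
  a_9 = -1·3 + -1·-5 + -1·-1 = 3
  a_10 = -1·3 + -1·3 + -1·-5 = -1
  a_11 = -1·-1 + -1·3 + -1·3 = -5
  a_12 = -1·-5 + -1·-1 + -1·3 = 3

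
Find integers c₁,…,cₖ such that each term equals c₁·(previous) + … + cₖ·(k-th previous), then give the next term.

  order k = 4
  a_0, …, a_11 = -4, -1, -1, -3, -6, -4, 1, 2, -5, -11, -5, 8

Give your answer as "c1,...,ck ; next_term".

1,-1,0,1 ; 8

  a_4 = 1·-3 + -1·-1 + 0·-1 + 1·-4 = -6
  a_5 = 1·-6 + -1·-3 + 0·-1 + 1·-1 = -4
  a_6 = 1·-4 + -1·-6 + 0·-3 + 1·-1 = 1
  a_7 = 1·1 + -1·-4 + 0·-6 + 1·-3 = 2
  a_8 = 1·2 + -1·1 + 0·-4 + 1·-6 = -5
  a_9 = 1·-5 + -1·2 + 0·1 + 1·-4 = -11
  a_10 = 1·-11 + -1·-5 + 0·2 + 1·1 = -5
  a_11 = 1·-5 + -1·-11 + 0·-5 + 1·2 = 8
  a_12 = 1·8 + -1·-5 + 0·-11 + 1·-5 = 8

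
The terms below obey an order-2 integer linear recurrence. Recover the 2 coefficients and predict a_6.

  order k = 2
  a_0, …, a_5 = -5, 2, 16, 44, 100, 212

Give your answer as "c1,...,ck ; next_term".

3,-2 ; 436

  a_2 = 3·2 + -2·-5 = 16
  a_3 = 3·16 + -2·2 = 44
  a_4 = 3·44 + -2·16 = 100
  a_5 = 3·100 + -2·44 = 212
  a_6 = 3·212 + -2·100 = 436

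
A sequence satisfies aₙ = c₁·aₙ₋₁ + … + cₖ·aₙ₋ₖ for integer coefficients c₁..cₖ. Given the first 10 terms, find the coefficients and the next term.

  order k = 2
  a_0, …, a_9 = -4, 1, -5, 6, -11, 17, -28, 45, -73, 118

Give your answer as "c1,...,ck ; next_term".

-1,1 ; -191

  a_2 = -1·1 + 1·-4 = -5
  a_3 = -1·-5 + 1·1 = 6
  a_4 = -1·6 + 1·-5 = -11
  a_5 = -1·-11 + 1·6 = 17
  a_6 = -1·17 + 1·-11 = -28
  a_7 = -1·-28 + 1·17 = 45
  a_8 = -1·45 + 1·-28 = -73
  a_9 = -1·-73 + 1·45 = 118
  a_10 = -1·118 + 1·-73 = -191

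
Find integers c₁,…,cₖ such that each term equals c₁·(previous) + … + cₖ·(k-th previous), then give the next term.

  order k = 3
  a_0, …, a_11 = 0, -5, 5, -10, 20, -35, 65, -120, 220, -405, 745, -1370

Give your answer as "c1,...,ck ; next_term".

-1,1,-1 ; 2520

  a_3 = -1·5 + 1·-5 + -1·0 = -10
  a_4 = -1·-10 + 1·5 + -1·-5 = 20
  a_5 = -1·20 + 1·-10 + -1·5 = -35
  a_6 = -1·-35 + 1·20 + -1·-10 = 65
  a_7 = -1·65 + 1·-35 + -1·20 = -120
  a_8 = -1·-120 + 1·65 + -1·-35 = 220
  a_9 = -1·220 + 1·-120 + -1·65 = -405
  a_10 = -1·-405 + 1·220 + -1·-120 = 745
  a_11 = -1·745 + 1·-405 + -1·220 = -1370
  a_12 = -1·-1370 + 1·745 + -1·-405 = 2520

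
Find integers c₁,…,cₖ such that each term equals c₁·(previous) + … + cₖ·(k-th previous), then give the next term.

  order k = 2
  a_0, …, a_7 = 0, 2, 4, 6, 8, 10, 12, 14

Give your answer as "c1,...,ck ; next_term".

2,-1 ; 16

  a_2 = 2·2 + -1·0 = 4
  a_3 = 2·4 + -1·2 = 6
  a_4 = 2·6 + -1·4 = 8
  a_5 = 2·8 + -1·6 = 10
  a_6 = 2·10 + -1·8 = 12
  a_7 = 2·12 + -1·10 = 14
  a_8 = 2·14 + -1·12 = 16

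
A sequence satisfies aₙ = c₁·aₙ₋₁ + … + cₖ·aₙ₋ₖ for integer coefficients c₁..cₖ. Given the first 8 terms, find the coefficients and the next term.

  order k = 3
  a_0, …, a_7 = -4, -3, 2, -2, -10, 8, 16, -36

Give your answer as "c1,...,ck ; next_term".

0,-2,2 ; -16

  a_3 = 0·2 + -2·-3 + 2·-4 = -2
  a_4 = 0·-2 + -2·2 + 2·-3 = -10
  a_5 = 0·-10 + -2·-2 + 2·2 = 8
  a_6 = 0·8 + -2·-10 + 2·-2 = 16
  a_7 = 0·16 + -2·8 + 2·-10 = -36
  a_8 = 0·-36 + -2·16 + 2·8 = -16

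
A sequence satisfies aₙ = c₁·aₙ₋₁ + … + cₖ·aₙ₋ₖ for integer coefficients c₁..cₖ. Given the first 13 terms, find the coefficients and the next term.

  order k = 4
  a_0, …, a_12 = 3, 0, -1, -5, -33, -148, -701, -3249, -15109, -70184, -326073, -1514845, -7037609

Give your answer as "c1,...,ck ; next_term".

  a_4 = 4·-5 + 4·-1 + -4·0 + -3·3 = -33
  a_5 = 4·-33 + 4·-5 + -4·-1 + -3·0 = -148
  a_6 = 4·-148 + 4·-33 + -4·-5 + -3·-1 = -701
  a_7 = 4·-701 + 4·-148 + -4·-33 + -3·-5 = -3249
  a_8 = 4·-3249 + 4·-701 + -4·-148 + -3·-33 = -15109
  a_9 = 4·-15109 + 4·-3249 + -4·-701 + -3·-148 = -70184
  a_10 = 4·-70184 + 4·-15109 + -4·-3249 + -3·-701 = -326073
  a_11 = 4·-326073 + 4·-70184 + -4·-15109 + -3·-3249 = -1514845
  a_12 = 4·-1514845 + 4·-326073 + -4·-70184 + -3·-15109 = -7037609
  a_13 = 4·-7037609 + 4·-1514845 + -4·-326073 + -3·-70184 = -32694972

4,4,-4,-3 ; -32694972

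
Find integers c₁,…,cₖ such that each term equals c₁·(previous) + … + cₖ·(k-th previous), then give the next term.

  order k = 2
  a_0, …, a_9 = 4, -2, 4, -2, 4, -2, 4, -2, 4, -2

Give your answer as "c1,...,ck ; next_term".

0,1 ; 4

  a_2 = 0·-2 + 1·4 = 4
  a_3 = 0·4 + 1·-2 = -2
  a_4 = 0·-2 + 1·4 = 4
  a_5 = 0·4 + 1·-2 = -2
  a_6 = 0·-2 + 1·4 = 4
  a_7 = 0·4 + 1·-2 = -2
  a_8 = 0·-2 + 1·4 = 4
  a_9 = 0·4 + 1·-2 = -2
  a_10 = 0·-2 + 1·4 = 4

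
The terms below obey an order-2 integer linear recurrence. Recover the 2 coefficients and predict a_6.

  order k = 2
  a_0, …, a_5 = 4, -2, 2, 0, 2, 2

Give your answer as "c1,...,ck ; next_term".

1,1 ; 4

  a_2 = 1·-2 + 1·4 = 2
  a_3 = 1·2 + 1·-2 = 0
  a_4 = 1·0 + 1·2 = 2
  a_5 = 1·2 + 1·0 = 2
  a_6 = 1·2 + 1·2 = 4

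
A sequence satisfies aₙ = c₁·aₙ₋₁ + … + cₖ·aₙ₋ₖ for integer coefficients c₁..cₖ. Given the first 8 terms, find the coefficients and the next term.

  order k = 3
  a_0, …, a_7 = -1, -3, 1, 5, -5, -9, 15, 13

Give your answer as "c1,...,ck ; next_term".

0,-2,1 ; -39

  a_3 = 0·1 + -2·-3 + 1·-1 = 5
  a_4 = 0·5 + -2·1 + 1·-3 = -5
  a_5 = 0·-5 + -2·5 + 1·1 = -9
  a_6 = 0·-9 + -2·-5 + 1·5 = 15
  a_7 = 0·15 + -2·-9 + 1·-5 = 13
  a_8 = 0·13 + -2·15 + 1·-9 = -39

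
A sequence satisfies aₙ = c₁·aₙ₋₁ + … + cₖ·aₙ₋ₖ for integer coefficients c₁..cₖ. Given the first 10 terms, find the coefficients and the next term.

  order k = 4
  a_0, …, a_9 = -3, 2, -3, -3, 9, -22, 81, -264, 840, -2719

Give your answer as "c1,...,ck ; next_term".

  a_4 = -3·-3 + 0·-3 + -3·2 + -2·-3 = 9
  a_5 = -3·9 + 0·-3 + -3·-3 + -2·2 = -22
  a_6 = -3·-22 + 0·9 + -3·-3 + -2·-3 = 81
  a_7 = -3·81 + 0·-22 + -3·9 + -2·-3 = -264
  a_8 = -3·-264 + 0·81 + -3·-22 + -2·9 = 840
  a_9 = -3·840 + 0·-264 + -3·81 + -2·-22 = -2719
  a_10 = -3·-2719 + 0·840 + -3·-264 + -2·81 = 8787

-3,0,-3,-2 ; 8787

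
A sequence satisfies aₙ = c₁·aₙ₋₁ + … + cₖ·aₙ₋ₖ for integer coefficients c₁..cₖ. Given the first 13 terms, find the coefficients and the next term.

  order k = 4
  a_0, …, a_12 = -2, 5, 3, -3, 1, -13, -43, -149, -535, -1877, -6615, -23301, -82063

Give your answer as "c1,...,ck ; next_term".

3,2,0,-2 ; -289037

  a_4 = 3·-3 + 2·3 + 0·5 + -2·-2 = 1
  a_5 = 3·1 + 2·-3 + 0·3 + -2·5 = -13
  a_6 = 3·-13 + 2·1 + 0·-3 + -2·3 = -43
  a_7 = 3·-43 + 2·-13 + 0·1 + -2·-3 = -149
  a_8 = 3·-149 + 2·-43 + 0·-13 + -2·1 = -535
  a_9 = 3·-535 + 2·-149 + 0·-43 + -2·-13 = -1877
  a_10 = 3·-1877 + 2·-535 + 0·-149 + -2·-43 = -6615
  a_11 = 3·-6615 + 2·-1877 + 0·-535 + -2·-149 = -23301
  a_12 = 3·-23301 + 2·-6615 + 0·-1877 + -2·-535 = -82063
  a_13 = 3·-82063 + 2·-23301 + 0·-6615 + -2·-1877 = -289037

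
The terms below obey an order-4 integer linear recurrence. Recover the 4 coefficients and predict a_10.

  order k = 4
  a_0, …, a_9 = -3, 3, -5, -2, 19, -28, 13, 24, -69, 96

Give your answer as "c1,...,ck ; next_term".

  a_4 = -2·-2 + -3·-5 + -2·3 + -2·-3 = 19
  a_5 = -2·19 + -3·-2 + -2·-5 + -2·3 = -28
  a_6 = -2·-28 + -3·19 + -2·-2 + -2·-5 = 13
  a_7 = -2·13 + -3·-28 + -2·19 + -2·-2 = 24
  a_8 = -2·24 + -3·13 + -2·-28 + -2·19 = -69
  a_9 = -2·-69 + -3·24 + -2·13 + -2·-28 = 96
  a_10 = -2·96 + -3·-69 + -2·24 + -2·13 = -59

-2,-3,-2,-2 ; -59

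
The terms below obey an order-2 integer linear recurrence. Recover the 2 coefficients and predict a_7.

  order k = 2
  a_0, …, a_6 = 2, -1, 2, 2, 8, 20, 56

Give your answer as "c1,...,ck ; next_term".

  a_2 = 2·-1 + 2·2 = 2
  a_3 = 2·2 + 2·-1 = 2
  a_4 = 2·2 + 2·2 = 8
  a_5 = 2·8 + 2·2 = 20
  a_6 = 2·20 + 2·8 = 56
  a_7 = 2·56 + 2·20 = 152

2,2 ; 152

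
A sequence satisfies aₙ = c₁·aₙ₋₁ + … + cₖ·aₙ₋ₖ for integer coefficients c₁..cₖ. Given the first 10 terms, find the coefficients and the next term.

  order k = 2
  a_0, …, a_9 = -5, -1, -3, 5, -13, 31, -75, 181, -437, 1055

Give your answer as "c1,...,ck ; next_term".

  a_2 = -2·-1 + 1·-5 = -3
  a_3 = -2·-3 + 1·-1 = 5
  a_4 = -2·5 + 1·-3 = -13
  a_5 = -2·-13 + 1·5 = 31
  a_6 = -2·31 + 1·-13 = -75
  a_7 = -2·-75 + 1·31 = 181
  a_8 = -2·181 + 1·-75 = -437
  a_9 = -2·-437 + 1·181 = 1055
  a_10 = -2·1055 + 1·-437 = -2547

-2,1 ; -2547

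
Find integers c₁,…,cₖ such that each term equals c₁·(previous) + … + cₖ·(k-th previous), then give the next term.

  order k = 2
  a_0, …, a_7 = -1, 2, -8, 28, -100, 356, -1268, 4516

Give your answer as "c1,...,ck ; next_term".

-3,2 ; -16084

  a_2 = -3·2 + 2·-1 = -8
  a_3 = -3·-8 + 2·2 = 28
  a_4 = -3·28 + 2·-8 = -100
  a_5 = -3·-100 + 2·28 = 356
  a_6 = -3·356 + 2·-100 = -1268
  a_7 = -3·-1268 + 2·356 = 4516
  a_8 = -3·4516 + 2·-1268 = -16084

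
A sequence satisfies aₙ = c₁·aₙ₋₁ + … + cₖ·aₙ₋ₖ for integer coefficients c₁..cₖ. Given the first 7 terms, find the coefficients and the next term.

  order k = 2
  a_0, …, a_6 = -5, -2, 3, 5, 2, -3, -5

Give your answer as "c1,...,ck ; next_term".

  a_2 = 1·-2 + -1·-5 = 3
  a_3 = 1·3 + -1·-2 = 5
  a_4 = 1·5 + -1·3 = 2
  a_5 = 1·2 + -1·5 = -3
  a_6 = 1·-3 + -1·2 = -5
  a_7 = 1·-5 + -1·-3 = -2

1,-1 ; -2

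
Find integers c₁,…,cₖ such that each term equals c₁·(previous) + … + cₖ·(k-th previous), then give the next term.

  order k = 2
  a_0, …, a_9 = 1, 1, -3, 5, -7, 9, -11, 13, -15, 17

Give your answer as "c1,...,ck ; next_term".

-2,-1 ; -19

  a_2 = -2·1 + -1·1 = -3
  a_3 = -2·-3 + -1·1 = 5
  a_4 = -2·5 + -1·-3 = -7
  a_5 = -2·-7 + -1·5 = 9
  a_6 = -2·9 + -1·-7 = -11
  a_7 = -2·-11 + -1·9 = 13
  a_8 = -2·13 + -1·-11 = -15
  a_9 = -2·-15 + -1·13 = 17
  a_10 = -2·17 + -1·-15 = -19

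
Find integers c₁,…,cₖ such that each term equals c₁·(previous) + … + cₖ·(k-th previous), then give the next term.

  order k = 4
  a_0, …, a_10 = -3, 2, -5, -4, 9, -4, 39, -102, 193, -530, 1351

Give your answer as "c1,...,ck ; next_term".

  a_4 = -2·-4 + 0·-5 + -4·2 + -3·-3 = 9
  a_5 = -2·9 + 0·-4 + -4·-5 + -3·2 = -4
  a_6 = -2·-4 + 0·9 + -4·-4 + -3·-5 = 39
  a_7 = -2·39 + 0·-4 + -4·9 + -3·-4 = -102
  a_8 = -2·-102 + 0·39 + -4·-4 + -3·9 = 193
  a_9 = -2·193 + 0·-102 + -4·39 + -3·-4 = -530
  a_10 = -2·-530 + 0·193 + -4·-102 + -3·39 = 1351
  a_11 = -2·1351 + 0·-530 + -4·193 + -3·-102 = -3168

-2,0,-4,-3 ; -3168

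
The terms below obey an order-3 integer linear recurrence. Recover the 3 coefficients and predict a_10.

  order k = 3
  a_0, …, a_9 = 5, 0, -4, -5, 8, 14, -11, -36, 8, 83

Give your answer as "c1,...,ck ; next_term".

  a_3 = 0·-4 + -2·0 + -1·5 = -5
  a_4 = 0·-5 + -2·-4 + -1·0 = 8
  a_5 = 0·8 + -2·-5 + -1·-4 = 14
  a_6 = 0·14 + -2·8 + -1·-5 = -11
  a_7 = 0·-11 + -2·14 + -1·8 = -36
  a_8 = 0·-36 + -2·-11 + -1·14 = 8
  a_9 = 0·8 + -2·-36 + -1·-11 = 83
  a_10 = 0·83 + -2·8 + -1·-36 = 20

0,-2,-1 ; 20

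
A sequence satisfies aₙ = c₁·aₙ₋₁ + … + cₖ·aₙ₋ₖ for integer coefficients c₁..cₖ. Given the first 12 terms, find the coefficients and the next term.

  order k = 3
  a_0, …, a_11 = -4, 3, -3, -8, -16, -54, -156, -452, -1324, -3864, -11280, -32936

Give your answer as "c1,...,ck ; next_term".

2,2,2 ; -96160

  a_3 = 2·-3 + 2·3 + 2·-4 = -8
  a_4 = 2·-8 + 2·-3 + 2·3 = -16
  a_5 = 2·-16 + 2·-8 + 2·-3 = -54
  a_6 = 2·-54 + 2·-16 + 2·-8 = -156
  a_7 = 2·-156 + 2·-54 + 2·-16 = -452
  a_8 = 2·-452 + 2·-156 + 2·-54 = -1324
  a_9 = 2·-1324 + 2·-452 + 2·-156 = -3864
  a_10 = 2·-3864 + 2·-1324 + 2·-452 = -11280
  a_11 = 2·-11280 + 2·-3864 + 2·-1324 = -32936
  a_12 = 2·-32936 + 2·-11280 + 2·-3864 = -96160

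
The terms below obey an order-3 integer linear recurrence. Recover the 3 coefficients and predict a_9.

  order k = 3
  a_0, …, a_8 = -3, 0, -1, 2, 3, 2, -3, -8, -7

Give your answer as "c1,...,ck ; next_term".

  a_3 = 1·-1 + -1·0 + -1·-3 = 2
  a_4 = 1·2 + -1·-1 + -1·0 = 3
  a_5 = 1·3 + -1·2 + -1·-1 = 2
  a_6 = 1·2 + -1·3 + -1·2 = -3
  a_7 = 1·-3 + -1·2 + -1·3 = -8
  a_8 = 1·-8 + -1·-3 + -1·2 = -7
  a_9 = 1·-7 + -1·-8 + -1·-3 = 4

1,-1,-1 ; 4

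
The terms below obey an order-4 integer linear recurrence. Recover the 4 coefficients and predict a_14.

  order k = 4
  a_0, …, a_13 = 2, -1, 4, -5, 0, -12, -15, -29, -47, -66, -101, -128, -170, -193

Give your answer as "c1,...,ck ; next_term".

1,2,-1,-2 ; -203

  a_4 = 1·-5 + 2·4 + -1·-1 + -2·2 = 0
  a_5 = 1·0 + 2·-5 + -1·4 + -2·-1 = -12
  a_6 = 1·-12 + 2·0 + -1·-5 + -2·4 = -15
  a_7 = 1·-15 + 2·-12 + -1·0 + -2·-5 = -29
  a_8 = 1·-29 + 2·-15 + -1·-12 + -2·0 = -47
  a_9 = 1·-47 + 2·-29 + -1·-15 + -2·-12 = -66
  a_10 = 1·-66 + 2·-47 + -1·-29 + -2·-15 = -101
  a_11 = 1·-101 + 2·-66 + -1·-47 + -2·-29 = -128
  a_12 = 1·-128 + 2·-101 + -1·-66 + -2·-47 = -170
  a_13 = 1·-170 + 2·-128 + -1·-101 + -2·-66 = -193
  a_14 = 1·-193 + 2·-170 + -1·-128 + -2·-101 = -203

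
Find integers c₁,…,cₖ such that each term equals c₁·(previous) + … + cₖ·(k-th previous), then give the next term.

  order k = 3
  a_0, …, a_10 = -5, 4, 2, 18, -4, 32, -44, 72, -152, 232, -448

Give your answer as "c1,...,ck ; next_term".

  a_3 = 0·2 + 2·4 + -2·-5 = 18
  a_4 = 0·18 + 2·2 + -2·4 = -4
  a_5 = 0·-4 + 2·18 + -2·2 = 32
  a_6 = 0·32 + 2·-4 + -2·18 = -44
  a_7 = 0·-44 + 2·32 + -2·-4 = 72
  a_8 = 0·72 + 2·-44 + -2·32 = -152
  a_9 = 0·-152 + 2·72 + -2·-44 = 232
  a_10 = 0·232 + 2·-152 + -2·72 = -448
  a_11 = 0·-448 + 2·232 + -2·-152 = 768

0,2,-2 ; 768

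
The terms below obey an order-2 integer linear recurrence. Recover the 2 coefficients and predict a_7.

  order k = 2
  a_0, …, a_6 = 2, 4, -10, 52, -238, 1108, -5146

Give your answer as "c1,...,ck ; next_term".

  a_2 = -4·4 + 3·2 = -10
  a_3 = -4·-10 + 3·4 = 52
  a_4 = -4·52 + 3·-10 = -238
  a_5 = -4·-238 + 3·52 = 1108
  a_6 = -4·1108 + 3·-238 = -5146
  a_7 = -4·-5146 + 3·1108 = 23908

-4,3 ; 23908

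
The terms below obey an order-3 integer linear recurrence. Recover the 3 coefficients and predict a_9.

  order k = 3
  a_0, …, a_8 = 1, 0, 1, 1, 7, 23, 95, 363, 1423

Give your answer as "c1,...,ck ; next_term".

  a_3 = 3·1 + 4·0 + -2·1 = 1
  a_4 = 3·1 + 4·1 + -2·0 = 7
  a_5 = 3·7 + 4·1 + -2·1 = 23
  a_6 = 3·23 + 4·7 + -2·1 = 95
  a_7 = 3·95 + 4·23 + -2·7 = 363
  a_8 = 3·363 + 4·95 + -2·23 = 1423
  a_9 = 3·1423 + 4·363 + -2·95 = 5531

3,4,-2 ; 5531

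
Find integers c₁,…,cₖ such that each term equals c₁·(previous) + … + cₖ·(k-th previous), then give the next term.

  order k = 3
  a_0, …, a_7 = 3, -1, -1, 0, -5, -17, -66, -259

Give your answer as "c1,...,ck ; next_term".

3,3,2 ; -1009

  a_3 = 3·-1 + 3·-1 + 2·3 = 0
  a_4 = 3·0 + 3·-1 + 2·-1 = -5
  a_5 = 3·-5 + 3·0 + 2·-1 = -17
  a_6 = 3·-17 + 3·-5 + 2·0 = -66
  a_7 = 3·-66 + 3·-17 + 2·-5 = -259
  a_8 = 3·-259 + 3·-66 + 2·-17 = -1009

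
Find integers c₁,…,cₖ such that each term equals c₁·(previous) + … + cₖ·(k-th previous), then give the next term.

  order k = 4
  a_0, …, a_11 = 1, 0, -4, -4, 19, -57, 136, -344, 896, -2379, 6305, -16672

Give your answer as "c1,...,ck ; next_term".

  a_4 = -3·-4 + -1·-4 + 1·0 + 3·1 = 19
  a_5 = -3·19 + -1·-4 + 1·-4 + 3·0 = -57
  a_6 = -3·-57 + -1·19 + 1·-4 + 3·-4 = 136
  a_7 = -3·136 + -1·-57 + 1·19 + 3·-4 = -344
  a_8 = -3·-344 + -1·136 + 1·-57 + 3·19 = 896
  a_9 = -3·896 + -1·-344 + 1·136 + 3·-57 = -2379
  a_10 = -3·-2379 + -1·896 + 1·-344 + 3·136 = 6305
  a_11 = -3·6305 + -1·-2379 + 1·896 + 3·-344 = -16672
  a_12 = -3·-16672 + -1·6305 + 1·-2379 + 3·896 = 44020

-3,-1,1,3 ; 44020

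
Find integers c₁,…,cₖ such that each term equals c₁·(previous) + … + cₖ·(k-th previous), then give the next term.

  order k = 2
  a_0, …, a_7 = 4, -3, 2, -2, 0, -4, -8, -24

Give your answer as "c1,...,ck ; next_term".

  a_2 = 2·-3 + 2·4 = 2
  a_3 = 2·2 + 2·-3 = -2
  a_4 = 2·-2 + 2·2 = 0
  a_5 = 2·0 + 2·-2 = -4
  a_6 = 2·-4 + 2·0 = -8
  a_7 = 2·-8 + 2·-4 = -24
  a_8 = 2·-24 + 2·-8 = -64

2,2 ; -64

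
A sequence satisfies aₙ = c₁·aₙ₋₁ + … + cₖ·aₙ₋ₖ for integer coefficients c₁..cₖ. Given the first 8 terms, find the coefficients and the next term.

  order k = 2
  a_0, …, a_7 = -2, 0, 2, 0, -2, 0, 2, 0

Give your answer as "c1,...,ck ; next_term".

0,-1 ; -2

  a_2 = 0·0 + -1·-2 = 2
  a_3 = 0·2 + -1·0 = 0
  a_4 = 0·0 + -1·2 = -2
  a_5 = 0·-2 + -1·0 = 0
  a_6 = 0·0 + -1·-2 = 2
  a_7 = 0·2 + -1·0 = 0
  a_8 = 0·0 + -1·2 = -2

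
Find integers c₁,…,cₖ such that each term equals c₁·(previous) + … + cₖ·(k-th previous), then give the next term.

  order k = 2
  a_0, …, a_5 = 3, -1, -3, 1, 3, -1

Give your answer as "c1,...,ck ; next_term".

  a_2 = 0·-1 + -1·3 = -3
  a_3 = 0·-3 + -1·-1 = 1
  a_4 = 0·1 + -1·-3 = 3
  a_5 = 0·3 + -1·1 = -1
  a_6 = 0·-1 + -1·3 = -3

0,-1 ; -3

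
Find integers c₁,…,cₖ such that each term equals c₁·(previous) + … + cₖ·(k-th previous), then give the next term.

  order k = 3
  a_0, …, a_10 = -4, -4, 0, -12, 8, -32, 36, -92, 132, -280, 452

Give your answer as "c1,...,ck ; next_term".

  a_3 = -1·0 + 2·-4 + 1·-4 = -12
  a_4 = -1·-12 + 2·0 + 1·-4 = 8
  a_5 = -1·8 + 2·-12 + 1·0 = -32
  a_6 = -1·-32 + 2·8 + 1·-12 = 36
  a_7 = -1·36 + 2·-32 + 1·8 = -92
  a_8 = -1·-92 + 2·36 + 1·-32 = 132
  a_9 = -1·132 + 2·-92 + 1·36 = -280
  a_10 = -1·-280 + 2·132 + 1·-92 = 452
  a_11 = -1·452 + 2·-280 + 1·132 = -880

-1,2,1 ; -880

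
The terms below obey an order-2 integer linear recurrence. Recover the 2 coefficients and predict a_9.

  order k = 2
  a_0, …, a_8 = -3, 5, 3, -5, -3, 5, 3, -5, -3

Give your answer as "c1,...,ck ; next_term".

0,-1 ; 5

  a_2 = 0·5 + -1·-3 = 3
  a_3 = 0·3 + -1·5 = -5
  a_4 = 0·-5 + -1·3 = -3
  a_5 = 0·-3 + -1·-5 = 5
  a_6 = 0·5 + -1·-3 = 3
  a_7 = 0·3 + -1·5 = -5
  a_8 = 0·-5 + -1·3 = -3
  a_9 = 0·-3 + -1·-5 = 5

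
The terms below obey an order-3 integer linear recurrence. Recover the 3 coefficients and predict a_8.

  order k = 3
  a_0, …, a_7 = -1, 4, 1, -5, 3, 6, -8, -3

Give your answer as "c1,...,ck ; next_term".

0,-1,1 ; 14

  a_3 = 0·1 + -1·4 + 1·-1 = -5
  a_4 = 0·-5 + -1·1 + 1·4 = 3
  a_5 = 0·3 + -1·-5 + 1·1 = 6
  a_6 = 0·6 + -1·3 + 1·-5 = -8
  a_7 = 0·-8 + -1·6 + 1·3 = -3
  a_8 = 0·-3 + -1·-8 + 1·6 = 14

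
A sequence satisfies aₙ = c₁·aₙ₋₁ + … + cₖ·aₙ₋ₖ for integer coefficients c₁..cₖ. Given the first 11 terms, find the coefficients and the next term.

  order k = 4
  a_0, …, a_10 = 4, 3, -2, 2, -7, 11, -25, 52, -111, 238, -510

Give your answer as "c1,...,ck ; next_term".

-2,1,1,-1 ; 1095

  a_4 = -2·2 + 1·-2 + 1·3 + -1·4 = -7
  a_5 = -2·-7 + 1·2 + 1·-2 + -1·3 = 11
  a_6 = -2·11 + 1·-7 + 1·2 + -1·-2 = -25
  a_7 = -2·-25 + 1·11 + 1·-7 + -1·2 = 52
  a_8 = -2·52 + 1·-25 + 1·11 + -1·-7 = -111
  a_9 = -2·-111 + 1·52 + 1·-25 + -1·11 = 238
  a_10 = -2·238 + 1·-111 + 1·52 + -1·-25 = -510
  a_11 = -2·-510 + 1·238 + 1·-111 + -1·52 = 1095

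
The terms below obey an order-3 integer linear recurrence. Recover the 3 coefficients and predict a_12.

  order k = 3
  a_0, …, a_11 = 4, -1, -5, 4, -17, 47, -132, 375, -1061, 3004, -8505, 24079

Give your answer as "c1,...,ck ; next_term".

  a_3 = -2·-5 + 2·-1 + -1·4 = 4
  a_4 = -2·4 + 2·-5 + -1·-1 = -17
  a_5 = -2·-17 + 2·4 + -1·-5 = 47
  a_6 = -2·47 + 2·-17 + -1·4 = -132
  a_7 = -2·-132 + 2·47 + -1·-17 = 375
  a_8 = -2·375 + 2·-132 + -1·47 = -1061
  a_9 = -2·-1061 + 2·375 + -1·-132 = 3004
  a_10 = -2·3004 + 2·-1061 + -1·375 = -8505
  a_11 = -2·-8505 + 2·3004 + -1·-1061 = 24079
  a_12 = -2·24079 + 2·-8505 + -1·3004 = -68172

-2,2,-1 ; -68172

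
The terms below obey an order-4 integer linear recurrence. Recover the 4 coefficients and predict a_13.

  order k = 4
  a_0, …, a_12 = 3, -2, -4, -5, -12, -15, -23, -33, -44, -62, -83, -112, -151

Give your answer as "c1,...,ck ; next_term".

  a_4 = 1·-5 + 1·-4 + 0·-2 + -1·3 = -12
  a_5 = 1·-12 + 1·-5 + 0·-4 + -1·-2 = -15
  a_6 = 1·-15 + 1·-12 + 0·-5 + -1·-4 = -23
  a_7 = 1·-23 + 1·-15 + 0·-12 + -1·-5 = -33
  a_8 = 1·-33 + 1·-23 + 0·-15 + -1·-12 = -44
  a_9 = 1·-44 + 1·-33 + 0·-23 + -1·-15 = -62
  a_10 = 1·-62 + 1·-44 + 0·-33 + -1·-23 = -83
  a_11 = 1·-83 + 1·-62 + 0·-44 + -1·-33 = -112
  a_12 = 1·-112 + 1·-83 + 0·-62 + -1·-44 = -151
  a_13 = 1·-151 + 1·-112 + 0·-83 + -1·-62 = -201

1,1,0,-1 ; -201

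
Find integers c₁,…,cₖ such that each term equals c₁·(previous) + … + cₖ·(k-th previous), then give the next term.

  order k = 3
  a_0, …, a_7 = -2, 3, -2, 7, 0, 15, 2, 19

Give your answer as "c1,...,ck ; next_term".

2,1,-4 ; -20

  a_3 = 2·-2 + 1·3 + -4·-2 = 7
  a_4 = 2·7 + 1·-2 + -4·3 = 0
  a_5 = 2·0 + 1·7 + -4·-2 = 15
  a_6 = 2·15 + 1·0 + -4·7 = 2
  a_7 = 2·2 + 1·15 + -4·0 = 19
  a_8 = 2·19 + 1·2 + -4·15 = -20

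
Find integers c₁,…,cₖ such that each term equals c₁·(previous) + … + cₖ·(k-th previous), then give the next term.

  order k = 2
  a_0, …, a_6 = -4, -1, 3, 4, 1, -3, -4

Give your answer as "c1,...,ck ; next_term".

  a_2 = 1·-1 + -1·-4 = 3
  a_3 = 1·3 + -1·-1 = 4
  a_4 = 1·4 + -1·3 = 1
  a_5 = 1·1 + -1·4 = -3
  a_6 = 1·-3 + -1·1 = -4
  a_7 = 1·-4 + -1·-3 = -1

1,-1 ; -1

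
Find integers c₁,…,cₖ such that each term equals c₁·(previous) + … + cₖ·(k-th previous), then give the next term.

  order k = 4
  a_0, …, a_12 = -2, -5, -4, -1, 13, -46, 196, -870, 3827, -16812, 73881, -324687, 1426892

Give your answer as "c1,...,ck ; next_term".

-4,1,-3,1 ; -6270710

  a_4 = -4·-1 + 1·-4 + -3·-5 + 1·-2 = 13
  a_5 = -4·13 + 1·-1 + -3·-4 + 1·-5 = -46
  a_6 = -4·-46 + 1·13 + -3·-1 + 1·-4 = 196
  a_7 = -4·196 + 1·-46 + -3·13 + 1·-1 = -870
  a_8 = -4·-870 + 1·196 + -3·-46 + 1·13 = 3827
  a_9 = -4·3827 + 1·-870 + -3·196 + 1·-46 = -16812
  a_10 = -4·-16812 + 1·3827 + -3·-870 + 1·196 = 73881
  a_11 = -4·73881 + 1·-16812 + -3·3827 + 1·-870 = -324687
  a_12 = -4·-324687 + 1·73881 + -3·-16812 + 1·3827 = 1426892
  a_13 = -4·1426892 + 1·-324687 + -3·73881 + 1·-16812 = -6270710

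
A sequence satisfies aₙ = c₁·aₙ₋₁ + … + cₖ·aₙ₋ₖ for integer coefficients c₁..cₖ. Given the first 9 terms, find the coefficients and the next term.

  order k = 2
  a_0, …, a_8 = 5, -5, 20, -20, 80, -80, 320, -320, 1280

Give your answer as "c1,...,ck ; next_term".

0,4 ; -1280

  a_2 = 0·-5 + 4·5 = 20
  a_3 = 0·20 + 4·-5 = -20
  a_4 = 0·-20 + 4·20 = 80
  a_5 = 0·80 + 4·-20 = -80
  a_6 = 0·-80 + 4·80 = 320
  a_7 = 0·320 + 4·-80 = -320
  a_8 = 0·-320 + 4·320 = 1280
  a_9 = 0·1280 + 4·-320 = -1280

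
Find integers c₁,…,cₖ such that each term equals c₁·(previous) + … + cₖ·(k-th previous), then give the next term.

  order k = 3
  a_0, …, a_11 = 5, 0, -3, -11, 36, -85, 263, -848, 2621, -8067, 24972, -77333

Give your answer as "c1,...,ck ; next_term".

  a_3 = -3·-3 + -1·0 + -4·5 = -11
  a_4 = -3·-11 + -1·-3 + -4·0 = 36
  a_5 = -3·36 + -1·-11 + -4·-3 = -85
  a_6 = -3·-85 + -1·36 + -4·-11 = 263
  a_7 = -3·263 + -1·-85 + -4·36 = -848
  a_8 = -3·-848 + -1·263 + -4·-85 = 2621
  a_9 = -3·2621 + -1·-848 + -4·263 = -8067
  a_10 = -3·-8067 + -1·2621 + -4·-848 = 24972
  a_11 = -3·24972 + -1·-8067 + -4·2621 = -77333
  a_12 = -3·-77333 + -1·24972 + -4·-8067 = 239295

-3,-1,-4 ; 239295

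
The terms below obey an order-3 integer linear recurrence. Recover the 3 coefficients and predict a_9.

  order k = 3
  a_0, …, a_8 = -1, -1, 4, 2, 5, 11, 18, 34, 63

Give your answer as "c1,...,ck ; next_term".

  a_3 = 1·4 + 1·-1 + 1·-1 = 2
  a_4 = 1·2 + 1·4 + 1·-1 = 5
  a_5 = 1·5 + 1·2 + 1·4 = 11
  a_6 = 1·11 + 1·5 + 1·2 = 18
  a_7 = 1·18 + 1·11 + 1·5 = 34
  a_8 = 1·34 + 1·18 + 1·11 = 63
  a_9 = 1·63 + 1·34 + 1·18 = 115

1,1,1 ; 115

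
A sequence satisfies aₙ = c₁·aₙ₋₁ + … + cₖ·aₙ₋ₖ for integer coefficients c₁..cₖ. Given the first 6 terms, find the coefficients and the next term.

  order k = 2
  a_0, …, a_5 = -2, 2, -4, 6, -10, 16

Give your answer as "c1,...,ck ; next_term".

-1,1 ; -26

  a_2 = -1·2 + 1·-2 = -4
  a_3 = -1·-4 + 1·2 = 6
  a_4 = -1·6 + 1·-4 = -10
  a_5 = -1·-10 + 1·6 = 16
  a_6 = -1·16 + 1·-10 = -26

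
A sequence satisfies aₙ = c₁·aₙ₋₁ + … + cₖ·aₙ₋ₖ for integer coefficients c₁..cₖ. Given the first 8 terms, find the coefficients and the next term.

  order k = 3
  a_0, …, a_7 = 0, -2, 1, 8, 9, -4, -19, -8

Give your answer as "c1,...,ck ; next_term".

  a_3 = 2·1 + -3·-2 + 2·0 = 8
  a_4 = 2·8 + -3·1 + 2·-2 = 9
  a_5 = 2·9 + -3·8 + 2·1 = -4
  a_6 = 2·-4 + -3·9 + 2·8 = -19
  a_7 = 2·-19 + -3·-4 + 2·9 = -8
  a_8 = 2·-8 + -3·-19 + 2·-4 = 33

2,-3,2 ; 33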